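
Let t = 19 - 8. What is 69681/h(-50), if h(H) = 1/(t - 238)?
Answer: -15817587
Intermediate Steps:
t = 11
h(H) = -1/227 (h(H) = 1/(11 - 238) = 1/(-227) = -1/227)
69681/h(-50) = 69681/(-1/227) = 69681*(-227) = -15817587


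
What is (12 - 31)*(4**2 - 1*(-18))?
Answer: -646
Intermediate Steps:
(12 - 31)*(4**2 - 1*(-18)) = -19*(16 + 18) = -19*34 = -646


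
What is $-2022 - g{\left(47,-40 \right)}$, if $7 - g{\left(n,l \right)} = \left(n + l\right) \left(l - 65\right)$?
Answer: $-2764$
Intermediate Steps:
$g{\left(n,l \right)} = 7 - \left(-65 + l\right) \left(l + n\right)$ ($g{\left(n,l \right)} = 7 - \left(n + l\right) \left(l - 65\right) = 7 - \left(l + n\right) \left(-65 + l\right) = 7 - \left(-65 + l\right) \left(l + n\right)$)
$-2022 - g{\left(47,-40 \right)} = -2022 - \left(7 - \left(-40\right)^{2} + 65 \left(-40\right) + 65 \cdot 47 - \left(-40\right) 47\right) = -2022 - \left(7 - 1600 - 2600 + 3055 + 1880\right) = -2022 - 742 = -2764$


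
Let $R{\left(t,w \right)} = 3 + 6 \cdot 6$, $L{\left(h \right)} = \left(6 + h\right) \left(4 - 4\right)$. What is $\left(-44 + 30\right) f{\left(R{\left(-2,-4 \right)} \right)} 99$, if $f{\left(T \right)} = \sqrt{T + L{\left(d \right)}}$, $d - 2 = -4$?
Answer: $- 1386 \sqrt{39} \approx -8655.6$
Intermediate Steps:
$d = -2$ ($d = 2 - 4 = -2$)
$L{\left(h \right)} = 0$ ($L{\left(h \right)} = \left(6 + h\right) 0 = 0$)
$R{\left(t,w \right)} = 39$ ($R{\left(t,w \right)} = 3 + 36 = 39$)
$f{\left(T \right)} = \sqrt{T}$ ($f{\left(T \right)} = \sqrt{T + 0} = \sqrt{T}$)
$\left(-44 + 30\right) f{\left(R{\left(-2,-4 \right)} \right)} 99 = \left(-44 + 30\right) \sqrt{39} \cdot 99 = - 14 \sqrt{39} \cdot 99 = - 1386 \sqrt{39}$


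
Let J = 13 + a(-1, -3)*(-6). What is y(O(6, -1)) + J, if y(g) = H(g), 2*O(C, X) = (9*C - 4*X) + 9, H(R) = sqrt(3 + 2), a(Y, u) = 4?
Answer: -11 + sqrt(5) ≈ -8.7639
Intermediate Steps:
J = -11 (J = 13 + 4*(-6) = 13 - 24 = -11)
H(R) = sqrt(5)
O(C, X) = 9/2 - 2*X + 9*C/2 (O(C, X) = ((9*C - 4*X) + 9)/2 = ((-4*X + 9*C) + 9)/2 = (9 - 4*X + 9*C)/2 = 9/2 - 2*X + 9*C/2)
y(g) = sqrt(5)
y(O(6, -1)) + J = sqrt(5) - 11 = -11 + sqrt(5)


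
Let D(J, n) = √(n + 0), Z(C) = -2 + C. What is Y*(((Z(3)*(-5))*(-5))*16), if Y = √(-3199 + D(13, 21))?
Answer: 400*√(-3199 + √21) ≈ 22608.0*I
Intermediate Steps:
D(J, n) = √n
Y = √(-3199 + √21) ≈ 56.519*I
Y*(((Z(3)*(-5))*(-5))*16) = √(-3199 + √21)*((((-2 + 3)*(-5))*(-5))*16) = √(-3199 + √21)*(((1*(-5))*(-5))*16) = √(-3199 + √21)*(-5*(-5)*16) = √(-3199 + √21)*(25*16) = √(-3199 + √21)*400 = 400*√(-3199 + √21)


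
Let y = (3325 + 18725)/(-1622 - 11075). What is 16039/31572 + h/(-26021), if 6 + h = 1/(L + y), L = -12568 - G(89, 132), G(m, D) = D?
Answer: 33669182981815567/66246098224268700 ≈ 0.50824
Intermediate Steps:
y = -22050/12697 (y = 22050/(-12697) = 22050*(-1/12697) = -22050/12697 ≈ -1.7366)
L = -12700 (L = -12568 - 1*132 = -12568 - 132 = -12700)
h = -967656397/161273950 (h = -6 + 1/(-12700 - 22050/12697) = -6 + 1/(-161273950/12697) = -6 - 12697/161273950 = -967656397/161273950 ≈ -6.0001)
16039/31572 + h/(-26021) = 16039/31572 - 967656397/161273950/(-26021) = 16039*(1/31572) - 967656397/161273950*(-1/26021) = 16039/31572 + 967656397/4196509452950 = 33669182981815567/66246098224268700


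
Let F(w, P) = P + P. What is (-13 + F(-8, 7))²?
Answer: 1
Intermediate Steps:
F(w, P) = 2*P
(-13 + F(-8, 7))² = (-13 + 2*7)² = (-13 + 14)² = 1² = 1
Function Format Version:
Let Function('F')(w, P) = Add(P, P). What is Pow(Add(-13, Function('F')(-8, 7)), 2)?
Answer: 1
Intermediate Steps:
Function('F')(w, P) = Mul(2, P)
Pow(Add(-13, Function('F')(-8, 7)), 2) = Pow(Add(-13, Mul(2, 7)), 2) = Pow(Add(-13, 14), 2) = Pow(1, 2) = 1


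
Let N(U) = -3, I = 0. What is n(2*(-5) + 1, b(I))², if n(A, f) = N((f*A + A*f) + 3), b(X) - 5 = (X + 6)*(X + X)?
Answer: 9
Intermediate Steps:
b(X) = 5 + 2*X*(6 + X) (b(X) = 5 + (X + 6)*(X + X) = 5 + (6 + X)*(2*X) = 5 + 2*X*(6 + X))
n(A, f) = -3
n(2*(-5) + 1, b(I))² = (-3)² = 9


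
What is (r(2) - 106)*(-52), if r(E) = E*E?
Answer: 5304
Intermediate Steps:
r(E) = E²
(r(2) - 106)*(-52) = (2² - 106)*(-52) = (4 - 106)*(-52) = -102*(-52) = 5304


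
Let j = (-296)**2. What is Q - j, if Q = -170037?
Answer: -257653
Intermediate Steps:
j = 87616
Q - j = -170037 - 1*87616 = -170037 - 87616 = -257653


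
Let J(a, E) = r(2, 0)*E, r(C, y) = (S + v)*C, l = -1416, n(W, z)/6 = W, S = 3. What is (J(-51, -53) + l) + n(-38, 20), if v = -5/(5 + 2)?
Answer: -13204/7 ≈ -1886.3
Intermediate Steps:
n(W, z) = 6*W
v = -5/7 ≈ -0.71429
r(C, y) = 16*C/7 (r(C, y) = (3 - 5/7)*C = 16*C/7)
J(a, E) = 32*E/7 (J(a, E) = ((16/7)*2)*E = 32*E/7)
(J(-51, -53) + l) + n(-38, 20) = ((32/7)*(-53) - 1416) + 6*(-38) = (-1696/7 - 1416) - 228 = -11608/7 - 228 = -13204/7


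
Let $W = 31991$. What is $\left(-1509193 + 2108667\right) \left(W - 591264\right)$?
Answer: $-335269622402$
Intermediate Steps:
$\left(-1509193 + 2108667\right) \left(W - 591264\right) = \left(-1509193 + 2108667\right) \left(31991 - 591264\right) = 599474 \left(-559273\right) = -335269622402$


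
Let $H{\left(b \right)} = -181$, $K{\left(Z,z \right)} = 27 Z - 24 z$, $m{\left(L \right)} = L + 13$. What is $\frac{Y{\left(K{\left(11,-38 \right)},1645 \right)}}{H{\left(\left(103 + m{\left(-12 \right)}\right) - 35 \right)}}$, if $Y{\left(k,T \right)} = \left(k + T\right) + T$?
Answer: $- \frac{4499}{181} \approx -24.856$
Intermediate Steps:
$m{\left(L \right)} = 13 + L$
$K{\left(Z,z \right)} = - 24 z + 27 Z$
$Y{\left(k,T \right)} = k + 2 T$ ($Y{\left(k,T \right)} = \left(T + k\right) + T = k + 2 T$)
$\frac{Y{\left(K{\left(11,-38 \right)},1645 \right)}}{H{\left(\left(103 + m{\left(-12 \right)}\right) - 35 \right)}} = \frac{\left(\left(-24\right) \left(-38\right) + 27 \cdot 11\right) + 2 \cdot 1645}{-181} = \left(\left(912 + 297\right) + 3290\right) \left(- \frac{1}{181}\right) = \left(1209 + 3290\right) \left(- \frac{1}{181}\right) = 4499 \left(- \frac{1}{181}\right) = - \frac{4499}{181}$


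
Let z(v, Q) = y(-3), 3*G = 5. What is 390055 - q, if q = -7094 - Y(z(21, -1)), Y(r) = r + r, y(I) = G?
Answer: 1191457/3 ≈ 3.9715e+5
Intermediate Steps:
G = 5/3 (G = (⅓)*5 = 5/3 ≈ 1.6667)
y(I) = 5/3
z(v, Q) = 5/3
Y(r) = 2*r
q = -21292/3 (q = -7094 - 2*5/3 = -7094 - 1*10/3 = -7094 - 10/3 = -21292/3 ≈ -7097.3)
390055 - q = 390055 - 1*(-21292/3) = 390055 + 21292/3 = 1191457/3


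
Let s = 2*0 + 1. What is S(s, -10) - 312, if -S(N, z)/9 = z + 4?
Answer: -258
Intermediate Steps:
s = 1 (s = 0 + 1 = 1)
S(N, z) = -36 - 9*z (S(N, z) = -9*(z + 4) = -9*(4 + z) = -36 - 9*z)
S(s, -10) - 312 = (-36 - 9*(-10)) - 312 = (-36 + 90) - 312 = 54 - 312 = -258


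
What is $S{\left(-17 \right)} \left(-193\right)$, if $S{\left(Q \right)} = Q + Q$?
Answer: $6562$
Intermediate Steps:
$S{\left(Q \right)} = 2 Q$
$S{\left(-17 \right)} \left(-193\right) = 2 \left(-17\right) \left(-193\right) = \left(-34\right) \left(-193\right) = 6562$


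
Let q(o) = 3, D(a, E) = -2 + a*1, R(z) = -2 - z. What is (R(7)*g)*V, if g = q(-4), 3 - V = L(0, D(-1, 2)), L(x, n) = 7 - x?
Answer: 108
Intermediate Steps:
D(a, E) = -2 + a
V = -4 (V = 3 - (7 - 1*0) = 3 - (7 + 0) = 3 - 1*7 = 3 - 7 = -4)
g = 3
(R(7)*g)*V = ((-2 - 1*7)*3)*(-4) = ((-2 - 7)*3)*(-4) = -9*3*(-4) = -27*(-4) = 108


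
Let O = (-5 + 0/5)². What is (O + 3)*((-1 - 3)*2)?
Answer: -224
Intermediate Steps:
O = 25 (O = (-5 + 0*(⅕))² = (-5 + 0)² = (-5)² = 25)
(O + 3)*((-1 - 3)*2) = (25 + 3)*((-1 - 3)*2) = 28*(-4*2) = 28*(-8) = -224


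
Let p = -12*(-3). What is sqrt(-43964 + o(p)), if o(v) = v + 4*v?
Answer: 2*I*sqrt(10946) ≈ 209.25*I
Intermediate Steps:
p = 36
o(v) = 5*v
sqrt(-43964 + o(p)) = sqrt(-43964 + 5*36) = sqrt(-43964 + 180) = sqrt(-43784) = 2*I*sqrt(10946)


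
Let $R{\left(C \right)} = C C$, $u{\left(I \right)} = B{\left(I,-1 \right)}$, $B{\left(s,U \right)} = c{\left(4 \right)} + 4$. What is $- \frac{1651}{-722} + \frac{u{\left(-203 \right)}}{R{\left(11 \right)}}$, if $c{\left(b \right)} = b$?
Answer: $\frac{205547}{87362} \approx 2.3528$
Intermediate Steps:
$B{\left(s,U \right)} = 8$ ($B{\left(s,U \right)} = 4 + 4 = 8$)
$u{\left(I \right)} = 8$
$R{\left(C \right)} = C^{2}$
$- \frac{1651}{-722} + \frac{u{\left(-203 \right)}}{R{\left(11 \right)}} = - \frac{1651}{-722} + \frac{8}{11^{2}} = \left(-1651\right) \left(- \frac{1}{722}\right) + \frac{8}{121} = \frac{1651}{722} + 8 \cdot \frac{1}{121} = \frac{1651}{722} + \frac{8}{121} = \frac{205547}{87362}$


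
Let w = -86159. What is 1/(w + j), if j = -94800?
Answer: -1/180959 ≈ -5.5261e-6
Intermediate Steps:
1/(w + j) = 1/(-86159 - 94800) = 1/(-180959) = -1/180959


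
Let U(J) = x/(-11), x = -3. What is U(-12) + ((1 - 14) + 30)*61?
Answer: 11410/11 ≈ 1037.3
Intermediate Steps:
U(J) = 3/11 (U(J) = -3/(-11) = -3*(-1/11) = 3/11)
U(-12) + ((1 - 14) + 30)*61 = 3/11 + ((1 - 14) + 30)*61 = 3/11 + (-13 + 30)*61 = 3/11 + 17*61 = 3/11 + 1037 = 11410/11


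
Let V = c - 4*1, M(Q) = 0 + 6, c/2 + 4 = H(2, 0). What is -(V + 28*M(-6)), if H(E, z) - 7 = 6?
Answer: -182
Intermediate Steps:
H(E, z) = 13 (H(E, z) = 7 + 6 = 13)
c = 18 (c = -8 + 2*13 = -8 + 26 = 18)
M(Q) = 6
V = 14 (V = 18 - 4*1 = 18 - 4 = 14)
-(V + 28*M(-6)) = -(14 + 28*6) = -(14 + 168) = -1*182 = -182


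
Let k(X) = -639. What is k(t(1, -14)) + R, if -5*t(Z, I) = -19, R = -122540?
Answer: -123179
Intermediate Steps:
t(Z, I) = 19/5 (t(Z, I) = -⅕*(-19) = 19/5)
k(t(1, -14)) + R = -639 - 122540 = -123179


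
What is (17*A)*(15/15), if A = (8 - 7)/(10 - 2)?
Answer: 17/8 ≈ 2.1250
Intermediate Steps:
A = 1/8 ≈ 0.12500
(17*A)*(15/15) = (17*(1/8))*(15/15) = 17*(15*(1/15))/8 = (17/8)*1 = 17/8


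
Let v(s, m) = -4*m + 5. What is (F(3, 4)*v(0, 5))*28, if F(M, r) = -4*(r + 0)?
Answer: 6720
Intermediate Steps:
F(M, r) = -4*r
v(s, m) = 5 - 4*m
(F(3, 4)*v(0, 5))*28 = ((-4*4)*(5 - 4*5))*28 = -16*(5 - 20)*28 = -16*(-15)*28 = 240*28 = 6720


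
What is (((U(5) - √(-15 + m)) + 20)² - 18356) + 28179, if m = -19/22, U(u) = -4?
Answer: 221389/22 - 16*I*√7678/11 ≈ 10063.0 - 127.45*I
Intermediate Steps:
m = -19/22 (m = -19*1/22 = -19/22 ≈ -0.86364)
(((U(5) - √(-15 + m)) + 20)² - 18356) + 28179 = (((-4 - √(-15 - 19/22)) + 20)² - 18356) + 28179 = (((-4 - √(-349/22)) + 20)² - 18356) + 28179 = (((-4 - I*√7678/22) + 20)² - 18356) + 28179 = ((16 - I*√7678/22)² - 18356) + 28179 = (-18356 + (16 - I*√7678/22)²) + 28179 = 9823 + (16 - I*√7678/22)²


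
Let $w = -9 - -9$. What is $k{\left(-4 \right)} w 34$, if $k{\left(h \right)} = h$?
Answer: $0$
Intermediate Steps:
$w = 0$ ($w = -9 + 9 = 0$)
$k{\left(-4 \right)} w 34 = \left(-4\right) 0 \cdot 34 = 0 \cdot 34 = 0$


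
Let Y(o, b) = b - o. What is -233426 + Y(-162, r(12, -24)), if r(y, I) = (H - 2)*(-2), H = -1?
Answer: -233258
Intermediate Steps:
r(y, I) = 6 (r(y, I) = (-1 - 2)*(-2) = -3*(-2) = 6)
-233426 + Y(-162, r(12, -24)) = -233426 + (6 - 1*(-162)) = -233426 + (6 + 162) = -233426 + 168 = -233258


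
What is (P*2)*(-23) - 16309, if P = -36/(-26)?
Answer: -212845/13 ≈ -16373.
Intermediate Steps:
P = 18/13 (P = -36*(-1/26) = 18/13 ≈ 1.3846)
(P*2)*(-23) - 16309 = ((18/13)*2)*(-23) - 16309 = (36/13)*(-23) - 16309 = -828/13 - 16309 = -212845/13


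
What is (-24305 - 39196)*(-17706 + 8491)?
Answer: 585161715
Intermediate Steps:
(-24305 - 39196)*(-17706 + 8491) = -63501*(-9215) = 585161715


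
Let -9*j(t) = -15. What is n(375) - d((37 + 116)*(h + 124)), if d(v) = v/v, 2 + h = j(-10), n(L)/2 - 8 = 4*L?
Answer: 3015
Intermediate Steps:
j(t) = 5/3 (j(t) = -⅑*(-15) = 5/3)
n(L) = 16 + 8*L (n(L) = 16 + 2*(4*L) = 16 + 8*L)
h = -⅓ (h = -2 + 5/3 = -⅓ ≈ -0.33333)
d(v) = 1
n(375) - d((37 + 116)*(h + 124)) = (16 + 8*375) - 1*1 = (16 + 3000) - 1 = 3016 - 1 = 3015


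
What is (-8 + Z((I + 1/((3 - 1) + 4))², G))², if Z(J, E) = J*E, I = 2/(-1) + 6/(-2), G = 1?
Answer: 305809/1296 ≈ 235.96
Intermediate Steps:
I = -5 (I = 2*(-1) + 6*(-½) = -2 - 3 = -5)
Z(J, E) = E*J
(-8 + Z((I + 1/((3 - 1) + 4))², G))² = (-8 + 1*(-5 + 1/((3 - 1) + 4))²)² = (-8 + 1*(-5 + 1/(2 + 4))²)² = (-8 + 1*(-5 + 1/6)²)² = (-8 + 1*(-5 + ⅙)²)² = (-8 + 1*(-29/6)²)² = (-8 + 1*(841/36))² = (-8 + 841/36)² = (553/36)² = 305809/1296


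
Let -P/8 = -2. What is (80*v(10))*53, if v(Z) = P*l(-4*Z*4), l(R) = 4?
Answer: 271360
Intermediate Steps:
P = 16 (P = -8*(-2) = 16)
v(Z) = 64 (v(Z) = 16*4 = 64)
(80*v(10))*53 = (80*64)*53 = 5120*53 = 271360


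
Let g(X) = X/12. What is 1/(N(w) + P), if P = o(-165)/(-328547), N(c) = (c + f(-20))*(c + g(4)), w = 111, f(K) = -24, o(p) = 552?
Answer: 328547/3182305690 ≈ 0.00010324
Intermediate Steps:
g(X) = X/12 (g(X) = X*(1/12) = X/12)
N(c) = (-24 + c)*(⅓ + c) (N(c) = (c - 24)*(c + (1/12)*4) = (-24 + c)*(c + ⅓) = (-24 + c)*(⅓ + c))
P = -552/328547 (P = 552/(-328547) = 552*(-1/328547) = -552/328547 ≈ -0.0016801)
1/(N(w) + P) = 1/((-8 + 111² - 71/3*111) - 552/328547) = 1/((-8 + 12321 - 2627) - 552/328547) = 1/(9686 - 552/328547) = 1/(3182305690/328547) = 328547/3182305690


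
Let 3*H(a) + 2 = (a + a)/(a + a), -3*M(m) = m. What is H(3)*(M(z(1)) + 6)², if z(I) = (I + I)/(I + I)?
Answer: -289/27 ≈ -10.704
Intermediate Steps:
z(I) = 1 (z(I) = (2*I)/((2*I)) = (2*I)*(1/(2*I)) = 1)
M(m) = -m/3
H(a) = -⅓ (H(a) = -⅔ + ((a + a)/(a + a))/3 = -⅔ + ((2*a)/((2*a)))/3 = -⅔ + ((2*a)*(1/(2*a)))/3 = -⅔ + (⅓)*1 = -⅔ + ⅓ = -⅓)
H(3)*(M(z(1)) + 6)² = -(-⅓*1 + 6)²/3 = -(-⅓ + 6)²/3 = -(17/3)²/3 = -⅓*289/9 = -289/27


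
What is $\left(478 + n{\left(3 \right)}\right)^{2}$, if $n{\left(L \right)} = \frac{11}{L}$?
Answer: $\frac{2088025}{9} \approx 2.32 \cdot 10^{5}$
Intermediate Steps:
$\left(478 + n{\left(3 \right)}\right)^{2} = \left(478 + \frac{11}{3}\right)^{2} = \left(\frac{1445}{3}\right)^{2} = \frac{2088025}{9}$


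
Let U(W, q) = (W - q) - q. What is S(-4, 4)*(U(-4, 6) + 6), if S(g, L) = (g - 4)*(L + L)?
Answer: 640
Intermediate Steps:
S(g, L) = 2*L*(-4 + g) (S(g, L) = (-4 + g)*(2*L) = 2*L*(-4 + g))
U(W, q) = W - 2*q
S(-4, 4)*(U(-4, 6) + 6) = (2*4*(-4 - 4))*((-4 - 2*6) + 6) = (2*4*(-8))*((-4 - 12) + 6) = -64*(-16 + 6) = -64*(-10) = 640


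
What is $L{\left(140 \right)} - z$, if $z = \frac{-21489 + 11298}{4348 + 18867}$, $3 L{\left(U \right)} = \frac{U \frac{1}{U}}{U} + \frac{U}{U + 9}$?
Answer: $\frac{73081721}{96852980} \approx 0.75456$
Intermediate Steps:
$L{\left(U \right)} = \frac{1}{3 U} + \frac{U}{3 \left(9 + U\right)}$ ($L{\left(U \right)} = \frac{\frac{U \frac{1}{U}}{U} + \frac{U}{U + 9}}{3} = \frac{1 \frac{1}{U} + \frac{U}{9 + U}}{3} = \frac{\frac{1}{U} + \frac{U}{9 + U}}{3} = \frac{1}{3 U} + \frac{U}{3 \left(9 + U\right)}$)
$z = - \frac{10191}{23215} \approx -0.43898$
$L{\left(140 \right)} - z = \frac{9 + 140 + 140^{2}}{3 \cdot 140 \left(9 + 140\right)} - - \frac{10191}{23215} = \frac{1}{3} \cdot \frac{1}{140} \cdot \frac{1}{149} \left(9 + 140 + 19600\right) + \frac{10191}{23215} = \frac{1}{3} \cdot \frac{1}{140} \cdot \frac{1}{149} \cdot 19749 + \frac{10191}{23215} = \frac{6583}{20860} + \frac{10191}{23215} = \frac{73081721}{96852980}$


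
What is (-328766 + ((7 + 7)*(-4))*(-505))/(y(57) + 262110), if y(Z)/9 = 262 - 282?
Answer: -50081/43655 ≈ -1.1472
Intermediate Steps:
y(Z) = -180 (y(Z) = 9*(262 - 282) = 9*(-20) = -180)
(-328766 + ((7 + 7)*(-4))*(-505))/(y(57) + 262110) = (-328766 + ((7 + 7)*(-4))*(-505))/(-180 + 262110) = (-328766 + (14*(-4))*(-505))/261930 = (-328766 - 56*(-505))*(1/261930) = (-328766 + 28280)*(1/261930) = -300486*1/261930 = -50081/43655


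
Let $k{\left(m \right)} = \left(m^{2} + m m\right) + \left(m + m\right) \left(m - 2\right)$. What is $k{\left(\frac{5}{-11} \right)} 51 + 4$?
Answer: $\frac{16804}{121} \approx 138.88$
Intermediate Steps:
$k{\left(m \right)} = 2 m^{2} + 2 m \left(-2 + m\right)$ ($k{\left(m \right)} = \left(m^{2} + m^{2}\right) + 2 m \left(-2 + m\right) = 2 m^{2} + 2 m \left(-2 + m\right)$)
$k{\left(\frac{5}{-11} \right)} 51 + 4 = 4 \frac{5}{-11} \left(-1 + \frac{5}{-11}\right) 51 + 4 = 4 \cdot 5 \left(- \frac{1}{11}\right) \left(-1 + 5 \left(- \frac{1}{11}\right)\right) 51 + 4 = 4 \left(- \frac{5}{11}\right) \left(-1 - \frac{5}{11}\right) 51 + 4 = 4 \left(- \frac{5}{11}\right) \left(- \frac{16}{11}\right) 51 + 4 = \frac{320}{121} \cdot 51 + 4 = \frac{16320}{121} + 4 = \frac{16804}{121}$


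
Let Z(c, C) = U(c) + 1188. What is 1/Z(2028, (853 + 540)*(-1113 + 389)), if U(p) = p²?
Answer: 1/4113972 ≈ 2.4307e-7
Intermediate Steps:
Z(c, C) = 1188 + c² (Z(c, C) = c² + 1188 = 1188 + c²)
1/Z(2028, (853 + 540)*(-1113 + 389)) = 1/(1188 + 2028²) = 1/(1188 + 4112784) = 1/4113972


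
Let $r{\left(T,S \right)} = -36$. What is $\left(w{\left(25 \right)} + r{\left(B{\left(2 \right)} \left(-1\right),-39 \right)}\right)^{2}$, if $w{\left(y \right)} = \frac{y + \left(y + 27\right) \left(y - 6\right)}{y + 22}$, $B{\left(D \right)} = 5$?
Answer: $\frac{461041}{2209} \approx 208.71$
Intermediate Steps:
$w{\left(y \right)} = \frac{y + \left(-6 + y\right) \left(27 + y\right)}{22 + y}$ ($w{\left(y \right)} = \frac{y + \left(27 + y\right) \left(-6 + y\right)}{22 + y} = \frac{y + \left(-6 + y\right) \left(27 + y\right)}{22 + y}$)
$\left(w{\left(25 \right)} + r{\left(B{\left(2 \right)} \left(-1\right),-39 \right)}\right)^{2} = \left(\frac{-162 + 25^{2} + 22 \cdot 25}{22 + 25} - 36\right)^{2} = \left(\frac{-162 + 625 + 550}{47} - 36\right)^{2} = \left(\frac{1}{47} \cdot 1013 - 36\right)^{2} = \left(\frac{1013}{47} - 36\right)^{2} = \left(- \frac{679}{47}\right)^{2} = \frac{461041}{2209}$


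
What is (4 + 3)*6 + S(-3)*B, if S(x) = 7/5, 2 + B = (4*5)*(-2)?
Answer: -84/5 ≈ -16.800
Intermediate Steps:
B = -42 (B = -2 + (4*5)*(-2) = -2 + 20*(-2) = -2 - 40 = -42)
S(x) = 7/5 (S(x) = 7*(1/5) = 7/5)
(4 + 3)*6 + S(-3)*B = (4 + 3)*6 + (7/5)*(-42) = 7*6 - 294/5 = 42 - 294/5 = -84/5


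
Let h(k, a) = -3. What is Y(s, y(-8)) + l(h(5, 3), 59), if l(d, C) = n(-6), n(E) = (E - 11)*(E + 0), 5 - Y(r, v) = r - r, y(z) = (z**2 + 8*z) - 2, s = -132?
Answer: 107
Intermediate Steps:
y(z) = -2 + z**2 + 8*z
Y(r, v) = 5 (Y(r, v) = 5 - (r - r) = 5 - 1*0 = 5 + 0 = 5)
n(E) = E*(-11 + E) (n(E) = (-11 + E)*E = E*(-11 + E))
l(d, C) = 102 (l(d, C) = -6*(-11 - 6) = -6*(-17) = 102)
Y(s, y(-8)) + l(h(5, 3), 59) = 5 + 102 = 107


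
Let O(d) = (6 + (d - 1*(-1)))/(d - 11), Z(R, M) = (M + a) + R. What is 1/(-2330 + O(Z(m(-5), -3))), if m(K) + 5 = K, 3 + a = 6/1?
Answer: -7/16309 ≈ -0.00042921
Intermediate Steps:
a = 3 (a = -3 + 6/1 = -3 + 6*1 = -3 + 6 = 3)
m(K) = -5 + K
Z(R, M) = 3 + M + R (Z(R, M) = (M + 3) + R = (3 + M) + R = 3 + M + R)
O(d) = (7 + d)/(-11 + d) (O(d) = (6 + (d + 1))/(-11 + d) = (6 + (1 + d))/(-11 + d) = (7 + d)/(-11 + d))
1/(-2330 + O(Z(m(-5), -3))) = 1/(-2330 + (7 + (3 - 3 + (-5 - 5)))/(-11 + (3 - 3 + (-5 - 5)))) = 1/(-2330 + (7 + (3 - 3 - 10))/(-11 + (3 - 3 - 10))) = 1/(-2330 + (7 - 10)/(-11 - 10)) = 1/(-2330 - 3/(-21)) = 1/(-2330 - 1/21*(-3)) = 1/(-2330 + ⅐) = 1/(-16309/7) = -7/16309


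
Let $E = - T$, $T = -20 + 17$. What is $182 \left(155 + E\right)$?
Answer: $28756$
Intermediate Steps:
$T = -3$
$E = 3$ ($E = \left(-1\right) \left(-3\right) = 3$)
$182 \left(155 + E\right) = 182 \left(155 + 3\right) = 182 \cdot 158 = 28756$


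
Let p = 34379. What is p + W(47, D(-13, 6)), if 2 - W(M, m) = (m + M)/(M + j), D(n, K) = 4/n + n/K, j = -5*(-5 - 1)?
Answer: 206488813/6006 ≈ 34380.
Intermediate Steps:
j = 30 (j = -5*(-6) = 30)
W(M, m) = 2 - (M + m)/(30 + M) (W(M, m) = 2 - (m + M)/(M + 30) = 2 - (M + m)/(30 + M))
p + W(47, D(-13, 6)) = 34379 + (60 + 47 - (4/(-13) - 13/6))/(30 + 47) = 34379 + (60 + 47 - (4*(-1/13) - 13*⅙))/77 = 34379 + (60 + 47 - (-4/13 - 13/6))/77 = 34379 + (60 + 47 - 1*(-193/78))/77 = 34379 + (60 + 47 + 193/78)/77 = 34379 + (1/77)*(8539/78) = 34379 + 8539/6006 = 206488813/6006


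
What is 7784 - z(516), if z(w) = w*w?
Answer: -258472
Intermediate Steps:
z(w) = w**2
7784 - z(516) = 7784 - 1*516**2 = 7784 - 1*266256 = 7784 - 266256 = -258472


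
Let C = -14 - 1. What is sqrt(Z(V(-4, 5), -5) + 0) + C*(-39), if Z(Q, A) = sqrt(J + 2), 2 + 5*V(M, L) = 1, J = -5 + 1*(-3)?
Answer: 585 + 6**(1/4)*sqrt(I) ≈ 586.11 + 1.1067*I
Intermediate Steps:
C = -15
J = -8 (J = -5 - 3 = -8)
V(M, L) = -1/5 (V(M, L) = -2/5 + (1/5)*1 = -2/5 + 1/5 = -1/5)
Z(Q, A) = I*sqrt(6) (Z(Q, A) = sqrt(-8 + 2) = sqrt(-6) = I*sqrt(6))
sqrt(Z(V(-4, 5), -5) + 0) + C*(-39) = sqrt(I*sqrt(6) + 0) - 15*(-39) = sqrt(I*sqrt(6)) + 585 = 6**(1/4)*sqrt(I) + 585 = 585 + 6**(1/4)*sqrt(I)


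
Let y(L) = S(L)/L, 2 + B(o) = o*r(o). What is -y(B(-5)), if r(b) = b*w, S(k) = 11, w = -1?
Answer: 11/27 ≈ 0.40741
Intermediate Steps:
r(b) = -b (r(b) = b*(-1) = -b)
B(o) = -2 - o² (B(o) = -2 + o*(-o) = -2 - o²)
y(L) = 11/L
-y(B(-5)) = -11/(-2 - 1*(-5)²) = -11/(-2 - 1*25) = -11/(-2 - 25) = -11/(-27) = -11*(-1)/27 = -1*(-11/27) = 11/27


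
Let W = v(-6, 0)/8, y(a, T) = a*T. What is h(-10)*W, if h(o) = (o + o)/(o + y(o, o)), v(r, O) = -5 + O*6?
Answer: 5/36 ≈ 0.13889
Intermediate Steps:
y(a, T) = T*a
v(r, O) = -5 + 6*O
h(o) = 2*o/(o + o²) (h(o) = (o + o)/(o + o*o) = (2*o)/(o + o²) = 2*o/(o + o²))
W = -5/8 (W = (-5 + 6*0)/8 = (-5 + 0)/8 = (⅛)*(-5) = -5/8 ≈ -0.62500)
h(-10)*W = (2/(1 - 10))*(-5/8) = (2/(-9))*(-5/8) = (2*(-⅑))*(-5/8) = -2/9*(-5/8) = 5/36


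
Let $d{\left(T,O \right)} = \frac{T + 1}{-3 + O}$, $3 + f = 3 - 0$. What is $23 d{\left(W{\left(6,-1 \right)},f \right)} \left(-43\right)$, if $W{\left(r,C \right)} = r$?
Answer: $\frac{6923}{3} \approx 2307.7$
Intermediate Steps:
$f = 0$ ($f = -3 + \left(3 - 0\right) = -3 + \left(3 + 0\right) = -3 + 3 = 0$)
$d{\left(T,O \right)} = \frac{1 + T}{-3 + O}$
$23 d{\left(W{\left(6,-1 \right)},f \right)} \left(-43\right) = 23 \frac{1 + 6}{-3 + 0} \left(-43\right) = 23 \frac{1}{-3} \cdot 7 \left(-43\right) = 23 \left(\left(- \frac{1}{3}\right) 7\right) \left(-43\right) = 23 \left(- \frac{7}{3}\right) \left(-43\right) = \left(- \frac{161}{3}\right) \left(-43\right) = \frac{6923}{3}$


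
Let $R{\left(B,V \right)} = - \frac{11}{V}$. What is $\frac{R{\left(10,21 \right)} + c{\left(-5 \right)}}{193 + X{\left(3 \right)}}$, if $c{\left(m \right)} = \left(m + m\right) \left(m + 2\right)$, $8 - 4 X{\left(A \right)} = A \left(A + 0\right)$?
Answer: $\frac{2476}{16191} \approx 0.15292$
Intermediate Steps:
$X{\left(A \right)} = 2 - \frac{A^{2}}{4}$ ($X{\left(A \right)} = 2 - \frac{A \left(A + 0\right)}{4} = 2 - \frac{A A}{4} = 2 - \frac{A^{2}}{4}$)
$c{\left(m \right)} = 2 m \left(2 + m\right)$
$\frac{R{\left(10,21 \right)} + c{\left(-5 \right)}}{193 + X{\left(3 \right)}} = \frac{- \frac{11}{21} + 2 \left(-5\right) \left(2 - 5\right)}{193 + \left(2 - \frac{3^{2}}{4}\right)} = \frac{\left(-11\right) \frac{1}{21} + 2 \left(-5\right) \left(-3\right)}{193 + \left(2 - \frac{9}{4}\right)} = \frac{- \frac{11}{21} + 30}{193 + \left(2 - \frac{9}{4}\right)} = \frac{619}{21 \left(193 - \frac{1}{4}\right)} = \frac{619}{21 \cdot \frac{771}{4}} = \frac{619}{21} \cdot \frac{4}{771} = \frac{2476}{16191}$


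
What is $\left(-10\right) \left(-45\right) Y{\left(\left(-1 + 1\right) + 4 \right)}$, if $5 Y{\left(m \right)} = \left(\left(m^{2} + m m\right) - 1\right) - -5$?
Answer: $3240$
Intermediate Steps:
$Y{\left(m \right)} = \frac{4}{5} + \frac{2 m^{2}}{5}$ ($Y{\left(m \right)} = \frac{\left(\left(m^{2} + m m\right) - 1\right) - -5}{5} = \frac{\left(\left(m^{2} + m^{2}\right) - 1\right) + 5}{5} = \frac{\left(2 m^{2} - 1\right) + 5}{5} = \frac{\left(-1 + 2 m^{2}\right) + 5}{5} = \frac{4 + 2 m^{2}}{5} = \frac{4}{5} + \frac{2 m^{2}}{5}$)
$\left(-10\right) \left(-45\right) Y{\left(\left(-1 + 1\right) + 4 \right)} = \left(-10\right) \left(-45\right) \left(\frac{4}{5} + \frac{2 \left(\left(-1 + 1\right) + 4\right)^{2}}{5}\right) = 450 \left(\frac{4}{5} + \frac{2 \left(0 + 4\right)^{2}}{5}\right) = 450 \left(\frac{4}{5} + \frac{2 \cdot 4^{2}}{5}\right) = 450 \left(\frac{4}{5} + \frac{2}{5} \cdot 16\right) = 450 \left(\frac{4}{5} + \frac{32}{5}\right) = 450 \cdot \frac{36}{5} = 3240$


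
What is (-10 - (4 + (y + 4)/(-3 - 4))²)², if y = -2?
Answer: 1359556/2401 ≈ 566.25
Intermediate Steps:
(-10 - (4 + (y + 4)/(-3 - 4))²)² = (-10 - (4 + (-2 + 4)/(-3 - 4))²)² = (-10 - (4 + 2/(-7))²)² = (-10 - (4 + 2*(-⅐))²)² = (-10 - (4 - 2/7)²)² = (-10 - (26/7)²)² = (-10 - 1*676/49)² = (-10 - 676/49)² = (-1166/49)² = 1359556/2401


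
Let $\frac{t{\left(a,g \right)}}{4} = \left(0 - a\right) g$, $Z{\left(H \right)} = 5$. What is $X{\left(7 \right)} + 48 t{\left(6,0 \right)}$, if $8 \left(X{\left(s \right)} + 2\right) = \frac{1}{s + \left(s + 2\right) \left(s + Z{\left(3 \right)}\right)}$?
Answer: $- \frac{1839}{920} \approx -1.9989$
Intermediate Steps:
$t{\left(a,g \right)} = - 4 a g$ ($t{\left(a,g \right)} = 4 \left(0 - a\right) g = 4 - a g = 4 \left(- a g\right) = - 4 a g$)
$X{\left(s \right)} = -2 + \frac{1}{8 \left(s + \left(2 + s\right) \left(5 + s\right)\right)}$ ($X{\left(s \right)} = -2 + \frac{1}{8 \left(s + \left(s + 2\right) \left(s + 5\right)\right)} = -2 + \frac{1}{8 \left(s + \left(2 + s\right) \left(5 + s\right)\right)}$)
$X{\left(7 \right)} + 48 t{\left(6,0 \right)} = \frac{-159 - 896 - 16 \cdot 7^{2}}{8 \left(10 + 7^{2} + 8 \cdot 7\right)} + 48 \left(\left(-4\right) 6 \cdot 0\right) = \frac{-159 - 896 - 784}{8 \left(10 + 49 + 56\right)} + 48 \cdot 0 = \frac{-159 - 896 - 784}{8 \cdot 115} + 0 = \frac{1}{8} \cdot \frac{1}{115} \left(-1839\right) + 0 = - \frac{1839}{920} + 0 = - \frac{1839}{920}$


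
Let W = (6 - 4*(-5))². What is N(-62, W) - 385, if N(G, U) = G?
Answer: -447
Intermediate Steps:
W = 676 (W = (6 + 20)² = 26² = 676)
N(-62, W) - 385 = -62 - 385 = -447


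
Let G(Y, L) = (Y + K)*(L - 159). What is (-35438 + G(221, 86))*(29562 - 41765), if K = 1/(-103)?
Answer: 64819163220/103 ≈ 6.2931e+8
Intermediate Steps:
K = -1/103 ≈ -0.0097087
G(Y, L) = (-159 + L)*(-1/103 + Y) (G(Y, L) = (Y - 1/103)*(L - 159) = (-1/103 + Y)*(-159 + L) = (-159 + L)*(-1/103 + Y))
(-35438 + G(221, 86))*(29562 - 41765) = (-35438 + (159/103 - 159*221 - 1/103*86 + 86*221))*(29562 - 41765) = (-35438 + (159/103 - 35139 - 86/103 + 19006))*(-12203) = (-35438 - 1661626/103)*(-12203) = -5311740/103*(-12203) = 64819163220/103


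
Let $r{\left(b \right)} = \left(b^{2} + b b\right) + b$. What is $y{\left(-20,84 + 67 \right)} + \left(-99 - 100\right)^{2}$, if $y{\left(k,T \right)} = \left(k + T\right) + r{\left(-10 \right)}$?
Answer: $39922$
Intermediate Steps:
$r{\left(b \right)} = b + 2 b^{2}$ ($r{\left(b \right)} = \left(b^{2} + b^{2}\right) + b = 2 b^{2} + b = b + 2 b^{2}$)
$y{\left(k,T \right)} = 190 + T + k$ ($y{\left(k,T \right)} = \left(k + T\right) - 10 \left(1 + 2 \left(-10\right)\right) = \left(T + k\right) - 10 \left(1 - 20\right) = \left(T + k\right) - -190 = \left(T + k\right) + 190 = 190 + T + k$)
$y{\left(-20,84 + 67 \right)} + \left(-99 - 100\right)^{2} = \left(190 + \left(84 + 67\right) - 20\right) + \left(-99 - 100\right)^{2} = \left(190 + 151 - 20\right) + \left(-199\right)^{2} = 321 + 39601 = 39922$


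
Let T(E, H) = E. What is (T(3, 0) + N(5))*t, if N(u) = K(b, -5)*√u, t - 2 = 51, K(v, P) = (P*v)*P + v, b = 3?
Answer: 159 + 4134*√5 ≈ 9402.9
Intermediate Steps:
K(v, P) = v + v*P² (K(v, P) = v*P² + v = v + v*P²)
t = 53 (t = 2 + 51 = 53)
N(u) = 78*√u (N(u) = (3*(1 + (-5)²))*√u = (3*(1 + 25))*√u = (3*26)*√u = 78*√u)
(T(3, 0) + N(5))*t = (3 + 78*√5)*53 = 159 + 4134*√5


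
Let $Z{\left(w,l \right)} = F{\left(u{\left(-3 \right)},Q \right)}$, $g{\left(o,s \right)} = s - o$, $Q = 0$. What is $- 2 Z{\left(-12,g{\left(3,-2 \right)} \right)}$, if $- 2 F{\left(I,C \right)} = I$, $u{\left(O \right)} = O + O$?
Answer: $-6$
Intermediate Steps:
$u{\left(O \right)} = 2 O$
$F{\left(I,C \right)} = - \frac{I}{2}$
$Z{\left(w,l \right)} = 3$ ($Z{\left(w,l \right)} = - \frac{2 \left(-3\right)}{2} = \left(- \frac{1}{2}\right) \left(-6\right) = 3$)
$- 2 Z{\left(-12,g{\left(3,-2 \right)} \right)} = \left(-2\right) 3 = -6$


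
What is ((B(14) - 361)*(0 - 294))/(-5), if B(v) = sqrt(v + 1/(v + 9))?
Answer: -106134/5 + 294*sqrt(7429)/115 ≈ -21006.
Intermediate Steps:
B(v) = sqrt(v + 1/(9 + v))
((B(14) - 361)*(0 - 294))/(-5) = ((sqrt((1 + 14*(9 + 14))/(9 + 14)) - 361)*(0 - 294))/(-5) = ((sqrt((1 + 14*23)/23) - 361)*(-294))*(-1/5) = ((sqrt((1 + 322)/23) - 361)*(-294))*(-1/5) = ((sqrt((1/23)*323) - 361)*(-294))*(-1/5) = ((sqrt(323/23) - 361)*(-294))*(-1/5) = ((sqrt(7429)/23 - 361)*(-294))*(-1/5) = ((-361 + sqrt(7429)/23)*(-294))*(-1/5) = (106134 - 294*sqrt(7429)/23)*(-1/5) = -106134/5 + 294*sqrt(7429)/115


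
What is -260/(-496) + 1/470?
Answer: 15337/29140 ≈ 0.52632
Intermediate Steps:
-260/(-496) + 1/470 = -260*(-1/496) + 1/470 = 65/124 + 1/470 = 15337/29140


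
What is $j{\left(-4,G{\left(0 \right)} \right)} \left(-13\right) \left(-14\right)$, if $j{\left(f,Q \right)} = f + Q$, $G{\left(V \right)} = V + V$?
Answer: $-728$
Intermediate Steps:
$G{\left(V \right)} = 2 V$
$j{\left(f,Q \right)} = Q + f$
$j{\left(-4,G{\left(0 \right)} \right)} \left(-13\right) \left(-14\right) = \left(2 \cdot 0 - 4\right) \left(-13\right) \left(-14\right) = \left(0 - 4\right) \left(-13\right) \left(-14\right) = \left(-4\right) \left(-13\right) \left(-14\right) = 52 \left(-14\right) = -728$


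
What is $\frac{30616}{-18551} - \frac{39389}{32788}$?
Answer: $- \frac{247791821}{86892884} \approx -2.8517$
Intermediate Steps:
$\frac{30616}{-18551} - \frac{39389}{32788} = 30616 \left(- \frac{1}{18551}\right) - \frac{5627}{4684} = - \frac{30616}{18551} - \frac{5627}{4684} = - \frac{247791821}{86892884}$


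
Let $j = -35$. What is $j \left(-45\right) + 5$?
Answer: $1580$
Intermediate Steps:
$j \left(-45\right) + 5 = \left(-35\right) \left(-45\right) + 5 = 1575 + 5 = 1580$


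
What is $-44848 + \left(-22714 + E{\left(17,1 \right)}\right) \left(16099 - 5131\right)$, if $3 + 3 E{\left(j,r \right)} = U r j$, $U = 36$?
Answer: $-246945496$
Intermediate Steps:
$E{\left(j,r \right)} = -1 + 12 j r$ ($E{\left(j,r \right)} = -1 + \frac{36 r j}{3} = -1 + \frac{36 j r}{3} = -1 + 12 j r$)
$-44848 + \left(-22714 + E{\left(17,1 \right)}\right) \left(16099 - 5131\right) = -44848 + \left(-22714 - \left(1 - 204\right)\right) \left(16099 - 5131\right) = -44848 + \left(-22714 + \left(-1 + 204\right)\right) 10968 = -44848 + \left(-22714 + 203\right) 10968 = -44848 - 246900648 = -246945496$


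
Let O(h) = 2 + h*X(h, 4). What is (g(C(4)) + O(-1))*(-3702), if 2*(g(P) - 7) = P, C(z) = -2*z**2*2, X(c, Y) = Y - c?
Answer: 103656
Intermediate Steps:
C(z) = -4*z**2
g(P) = 7 + P/2
O(h) = 2 + h*(4 - h)
(g(C(4)) + O(-1))*(-3702) = ((7 + (-4*4**2)/2) + (2 - 1*(-1)*(-4 - 1)))*(-3702) = ((7 + (-4*16)/2) + (2 - 1*(-1)*(-5)))*(-3702) = ((7 + (1/2)*(-64)) + (2 - 5))*(-3702) = ((7 - 32) - 3)*(-3702) = (-25 - 3)*(-3702) = -28*(-3702) = 103656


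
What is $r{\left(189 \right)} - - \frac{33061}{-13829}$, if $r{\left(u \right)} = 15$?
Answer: $\frac{174374}{13829} \approx 12.609$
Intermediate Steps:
$r{\left(189 \right)} - - \frac{33061}{-13829} = 15 - - \frac{33061}{-13829} = 15 - \left(-33061\right) \left(- \frac{1}{13829}\right) = 15 - \frac{33061}{13829} = \frac{174374}{13829}$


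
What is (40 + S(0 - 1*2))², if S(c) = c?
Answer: 1444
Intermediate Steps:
(40 + S(0 - 1*2))² = (40 + (0 - 1*2))² = (40 + (0 - 2))² = (40 - 2)² = 38² = 1444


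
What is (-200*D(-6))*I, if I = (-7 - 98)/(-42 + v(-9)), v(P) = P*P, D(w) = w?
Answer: -42000/13 ≈ -3230.8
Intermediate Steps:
v(P) = P²
I = -35/13 (I = (-7 - 98)/(-42 + (-9)²) = -105/(-42 + 81) = -105/39 = -105*1/39 = -35/13 ≈ -2.6923)
(-200*D(-6))*I = -200*(-6)*(-35/13) = 1200*(-35/13) = -42000/13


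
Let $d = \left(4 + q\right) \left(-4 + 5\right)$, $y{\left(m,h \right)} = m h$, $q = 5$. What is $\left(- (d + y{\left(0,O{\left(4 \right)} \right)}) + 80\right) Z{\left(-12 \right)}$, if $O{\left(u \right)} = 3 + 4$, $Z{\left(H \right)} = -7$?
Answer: $-497$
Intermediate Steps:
$O{\left(u \right)} = 7$
$y{\left(m,h \right)} = h m$
$d = 9$ ($d = \left(4 + 5\right) \left(-4 + 5\right) = 9 \cdot 1 = 9$)
$\left(- (d + y{\left(0,O{\left(4 \right)} \right)}) + 80\right) Z{\left(-12 \right)} = \left(- (9 + 7 \cdot 0) + 80\right) \left(-7\right) = \left(- (9 + 0) + 80\right) \left(-7\right) = \left(\left(-1\right) 9 + 80\right) \left(-7\right) = \left(-9 + 80\right) \left(-7\right) = 71 \left(-7\right) = -497$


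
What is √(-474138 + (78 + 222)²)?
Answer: 3*I*√42682 ≈ 619.79*I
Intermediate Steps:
√(-474138 + (78 + 222)²) = √(-474138 + 300²) = √(-474138 + 90000) = √(-384138) = 3*I*√42682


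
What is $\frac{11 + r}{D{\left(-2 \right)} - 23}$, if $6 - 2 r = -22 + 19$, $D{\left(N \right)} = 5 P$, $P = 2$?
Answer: $- \frac{31}{26} \approx -1.1923$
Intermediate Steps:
$D{\left(N \right)} = 10$ ($D{\left(N \right)} = 5 \cdot 2 = 10$)
$r = \frac{9}{2}$ ($r = 3 - \frac{-22 + 19}{2} = 3 - - \frac{3}{2} = 3 + \frac{3}{2} = \frac{9}{2} \approx 4.5$)
$\frac{11 + r}{D{\left(-2 \right)} - 23} = \frac{11 + \frac{9}{2}}{10 - 23} = \frac{1}{-13} \cdot \frac{31}{2} = \left(- \frac{1}{13}\right) \frac{31}{2} = - \frac{31}{26}$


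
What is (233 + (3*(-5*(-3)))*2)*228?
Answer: 73644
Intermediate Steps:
(233 + (3*(-5*(-3)))*2)*228 = (233 + (3*15)*2)*228 = (233 + 45*2)*228 = (233 + 90)*228 = 323*228 = 73644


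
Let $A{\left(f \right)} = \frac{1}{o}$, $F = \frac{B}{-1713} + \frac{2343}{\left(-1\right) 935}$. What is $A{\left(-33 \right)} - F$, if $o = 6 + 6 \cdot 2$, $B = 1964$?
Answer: $\frac{3239389}{873630} \approx 3.708$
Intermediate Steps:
$o = 18$ ($o = 6 + 12 = 18$)
$F = - \frac{531809}{145605}$ ($F = \frac{1964}{-1713} + \frac{2343}{\left(-1\right) 935} = 1964 \left(- \frac{1}{1713}\right) + \frac{2343}{-935} = - \frac{1964}{1713} + 2343 \left(- \frac{1}{935}\right) = - \frac{1964}{1713} - \frac{213}{85} = - \frac{531809}{145605} \approx -3.6524$)
$A{\left(f \right)} = \frac{1}{18}$
$A{\left(-33 \right)} - F = \frac{1}{18} - - \frac{531809}{145605} = \frac{1}{18} + \frac{531809}{145605} = \frac{3239389}{873630}$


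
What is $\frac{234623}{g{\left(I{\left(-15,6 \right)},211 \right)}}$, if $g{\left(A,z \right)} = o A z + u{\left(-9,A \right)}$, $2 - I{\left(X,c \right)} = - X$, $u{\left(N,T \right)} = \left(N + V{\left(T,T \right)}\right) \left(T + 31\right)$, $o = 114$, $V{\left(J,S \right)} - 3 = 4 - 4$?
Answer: $- \frac{234623}{312810} \approx -0.75005$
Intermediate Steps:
$V{\left(J,S \right)} = 3$ ($V{\left(J,S \right)} = 3 + \left(4 - 4\right) = 3 + 0 = 3$)
$u{\left(N,T \right)} = \left(3 + N\right) \left(31 + T\right)$ ($u{\left(N,T \right)} = \left(N + 3\right) \left(T + 31\right) = \left(3 + N\right) \left(31 + T\right)$)
$I{\left(X,c \right)} = 2 + X$ ($I{\left(X,c \right)} = 2 - - X = 2 + X$)
$g{\left(A,z \right)} = -186 - 6 A + 114 A z$ ($g{\left(A,z \right)} = 114 A z + \left(93 + 3 A + 31 \left(-9\right) - 9 A\right) = 114 A z + \left(93 + 3 A - 279 - 9 A\right) = 114 A z - \left(186 + 6 A\right) = -186 - 6 A + 114 A z$)
$\frac{234623}{g{\left(I{\left(-15,6 \right)},211 \right)}} = \frac{234623}{-186 - 6 \left(2 - 15\right) + 114 \left(2 - 15\right) 211} = \frac{234623}{-186 - -78 + 114 \left(-13\right) 211} = \frac{234623}{-186 + 78 - 312702} = \frac{234623}{-312810} = 234623 \left(- \frac{1}{312810}\right) = - \frac{234623}{312810}$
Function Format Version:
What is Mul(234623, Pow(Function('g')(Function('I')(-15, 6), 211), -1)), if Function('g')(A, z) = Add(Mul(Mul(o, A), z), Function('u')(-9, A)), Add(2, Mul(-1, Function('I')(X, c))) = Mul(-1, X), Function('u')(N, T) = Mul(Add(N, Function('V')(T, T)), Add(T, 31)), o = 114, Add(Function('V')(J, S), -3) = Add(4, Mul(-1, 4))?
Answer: Rational(-234623, 312810) ≈ -0.75005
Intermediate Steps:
Function('V')(J, S) = 3 (Function('V')(J, S) = Add(3, Add(4, Mul(-1, 4))) = Add(3, Add(4, -4)) = Add(3, 0) = 3)
Function('u')(N, T) = Mul(Add(3, N), Add(31, T)) (Function('u')(N, T) = Mul(Add(N, 3), Add(T, 31)) = Mul(Add(3, N), Add(31, T)))
Function('I')(X, c) = Add(2, X) (Function('I')(X, c) = Add(2, Mul(-1, Mul(-1, X))) = Add(2, X))
Function('g')(A, z) = Add(-186, Mul(-6, A), Mul(114, A, z)) (Function('g')(A, z) = Add(Mul(Mul(114, A), z), Add(93, Mul(3, A), Mul(31, -9), Mul(-9, A))) = Add(Mul(114, A, z), Add(93, Mul(3, A), -279, Mul(-9, A))) = Add(Mul(114, A, z), Add(-186, Mul(-6, A))) = Add(-186, Mul(-6, A), Mul(114, A, z)))
Mul(234623, Pow(Function('g')(Function('I')(-15, 6), 211), -1)) = Mul(234623, Pow(Add(-186, Mul(-6, Add(2, -15)), Mul(114, Add(2, -15), 211)), -1)) = Mul(234623, Pow(Add(-186, Mul(-6, -13), Mul(114, -13, 211)), -1)) = Mul(234623, Pow(Add(-186, 78, -312702), -1)) = Mul(234623, Pow(-312810, -1)) = Mul(234623, Rational(-1, 312810)) = Rational(-234623, 312810)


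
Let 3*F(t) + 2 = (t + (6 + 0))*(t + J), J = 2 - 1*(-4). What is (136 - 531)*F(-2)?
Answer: -5530/3 ≈ -1843.3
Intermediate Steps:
J = 6 (J = 2 + 4 = 6)
F(t) = -⅔ + (6 + t)²/3 (F(t) = -⅔ + ((t + (6 + 0))*(t + 6))/3 = -⅔ + ((t + 6)*(6 + t))/3 = -⅔ + ((6 + t)*(6 + t))/3 = -⅔ + (6 + t)²/3)
(136 - 531)*F(-2) = (136 - 531)*(34/3 + 4*(-2) + (⅓)*(-2)²) = -395*(34/3 - 8 + (⅓)*4) = -395*(34/3 - 8 + 4/3) = -395*14/3 = -5530/3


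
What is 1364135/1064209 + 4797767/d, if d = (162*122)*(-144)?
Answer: -1223476785143/3028755841344 ≈ -0.40395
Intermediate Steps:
d = -2846016 (d = 19764*(-144) = -2846016)
1364135/1064209 + 4797767/d = 1364135/1064209 + 4797767/(-2846016) = 1364135*(1/1064209) + 4797767*(-1/2846016) = 1364135/1064209 - 4797767/2846016 = -1223476785143/3028755841344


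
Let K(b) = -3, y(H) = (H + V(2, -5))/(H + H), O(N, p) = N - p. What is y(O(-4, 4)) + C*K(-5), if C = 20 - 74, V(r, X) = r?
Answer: 1299/8 ≈ 162.38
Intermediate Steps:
y(H) = (2 + H)/(2*H) (y(H) = (H + 2)/(H + H) = (2 + H)/((2*H)) = (2 + H)*(1/(2*H)) = (2 + H)/(2*H))
C = -54
y(O(-4, 4)) + C*K(-5) = (2 + (-4 - 1*4))/(2*(-4 - 1*4)) - 54*(-3) = (2 + (-4 - 4))/(2*(-4 - 4)) + 162 = (½)*(2 - 8)/(-8) + 162 = (½)*(-⅛)*(-6) + 162 = 3/8 + 162 = 1299/8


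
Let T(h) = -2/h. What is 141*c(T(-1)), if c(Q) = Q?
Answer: 282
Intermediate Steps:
141*c(T(-1)) = 141*(-2/(-1)) = 141*(-2*(-1)) = 141*2 = 282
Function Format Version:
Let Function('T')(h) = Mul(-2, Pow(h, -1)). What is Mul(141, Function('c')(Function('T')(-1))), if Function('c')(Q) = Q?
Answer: 282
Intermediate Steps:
Mul(141, Function('c')(Function('T')(-1))) = Mul(141, Mul(-2, Pow(-1, -1))) = Mul(141, Mul(-2, -1)) = Mul(141, 2) = 282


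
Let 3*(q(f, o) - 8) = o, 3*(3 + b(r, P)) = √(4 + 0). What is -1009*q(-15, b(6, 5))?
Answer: -65585/9 ≈ -7287.2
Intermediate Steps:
b(r, P) = -7/3 (b(r, P) = -3 + √(4 + 0)/3 = -3 + √4/3 = -3 + (⅓)*2 = -3 + ⅔ = -7/3)
q(f, o) = 8 + o/3
-1009*q(-15, b(6, 5)) = -1009*(8 + (⅓)*(-7/3)) = -1009*(8 - 7/9) = -1009*65/9 = -65585/9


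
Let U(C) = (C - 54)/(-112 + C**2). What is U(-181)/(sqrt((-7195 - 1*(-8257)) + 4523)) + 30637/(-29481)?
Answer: -30637/29481 - 47*sqrt(5585)/36468933 ≈ -1.0393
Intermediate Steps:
U(C) = (-54 + C)/(-112 + C**2)
U(-181)/(sqrt((-7195 - 1*(-8257)) + 4523)) + 30637/(-29481) = ((-54 - 181)/(-112 + (-181)**2))/(sqrt((-7195 - 1*(-8257)) + 4523)) + 30637/(-29481) = (-235/(-112 + 32761))/(sqrt((-7195 + 8257) + 4523)) + 30637*(-1/29481) = (-235/32649)/(sqrt(1062 + 4523)) - 30637/29481 = ((1/32649)*(-235))/(sqrt(5585)) - 30637/29481 = -47*sqrt(5585)/36468933 - 30637/29481 = -30637/29481 - 47*sqrt(5585)/36468933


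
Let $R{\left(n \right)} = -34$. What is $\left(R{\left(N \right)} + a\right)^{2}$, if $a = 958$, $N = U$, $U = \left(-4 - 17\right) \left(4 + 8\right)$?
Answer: $853776$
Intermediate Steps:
$U = -252$ ($U = \left(-21\right) 12 = -252$)
$N = -252$
$\left(R{\left(N \right)} + a\right)^{2} = \left(-34 + 958\right)^{2} = 924^{2} = 853776$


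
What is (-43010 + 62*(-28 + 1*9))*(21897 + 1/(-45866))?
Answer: -22189618435294/22933 ≈ -9.6758e+8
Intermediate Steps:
(-43010 + 62*(-28 + 1*9))*(21897 + 1/(-45866)) = (-43010 + 62*(-28 + 9))*(21897 - 1/45866) = (-43010 + 62*(-19))*(1004327801/45866) = (-43010 - 1178)*(1004327801/45866) = -44188*1004327801/45866 = -22189618435294/22933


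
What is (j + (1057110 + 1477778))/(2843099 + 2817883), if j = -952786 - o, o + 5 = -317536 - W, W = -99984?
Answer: 1799659/5660982 ≈ 0.31791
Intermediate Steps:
o = -217557 (o = -5 + (-317536 - 1*(-99984)) = -5 + (-317536 + 99984) = -5 - 217552 = -217557)
j = -735229 (j = -952786 - 1*(-217557) = -952786 + 217557 = -735229)
(j + (1057110 + 1477778))/(2843099 + 2817883) = (-735229 + (1057110 + 1477778))/(2843099 + 2817883) = (-735229 + 2534888)/5660982 = 1799659*(1/5660982) = 1799659/5660982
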